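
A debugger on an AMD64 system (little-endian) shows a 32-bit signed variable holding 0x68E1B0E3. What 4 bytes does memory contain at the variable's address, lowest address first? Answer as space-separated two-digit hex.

Split into bytes (most-significant first): 68 E1 B0 E3.
Little-endian stores the least-significant byte at the lowest address.
So at ascending addresses the bytes are E3 B0 E1 68.

E3 B0 E1 68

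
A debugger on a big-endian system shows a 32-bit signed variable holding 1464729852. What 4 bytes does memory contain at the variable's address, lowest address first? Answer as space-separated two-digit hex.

57 4E 00 FC

1464729852 in hexadecimal, padded to 32 bits, is 0x574E00FC.
Split into bytes (most-significant first): 57 4E 00 FC.
Big-endian stores the most-significant byte at the lowest address.
So the memory order matches the most-significant-first order: 57 4E 00 FC.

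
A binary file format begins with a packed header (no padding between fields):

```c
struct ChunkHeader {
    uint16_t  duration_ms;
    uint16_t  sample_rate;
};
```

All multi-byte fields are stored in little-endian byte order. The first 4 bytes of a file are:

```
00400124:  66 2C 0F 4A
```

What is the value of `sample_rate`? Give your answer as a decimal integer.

18959

`sample_rate` follows `duration_ms` (2 bytes), so it starts at byte offset 2 and occupies 2 bytes.
Bytes at offsets 2..3: 0F 4A.
In little-endian order the low byte comes first in memory.
Reassemble most-significant byte first: 4A 0F → 0x4A0F.
0x4A0F = 18959.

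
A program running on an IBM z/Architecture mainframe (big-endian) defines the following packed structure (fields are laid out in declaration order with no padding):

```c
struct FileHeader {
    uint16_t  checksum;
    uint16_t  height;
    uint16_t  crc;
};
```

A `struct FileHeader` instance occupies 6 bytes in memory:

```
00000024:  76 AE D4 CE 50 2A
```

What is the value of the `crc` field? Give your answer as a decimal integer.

`crc` follows `checksum` (2 B), `height` (2 B), so it starts at offset 2 + 2 = 4 and occupies 2 bytes.
Bytes at offsets 4..5: 50 2A.
Big-endian: lowest address holds the most-significant byte.
The bytes are already most-significant first: 0x502A.
0x502A = 20522.

20522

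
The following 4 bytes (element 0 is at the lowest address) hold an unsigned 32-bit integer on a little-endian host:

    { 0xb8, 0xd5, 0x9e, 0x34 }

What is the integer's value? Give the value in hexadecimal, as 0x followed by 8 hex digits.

0x349ED5B8

Little-endian stores the least-significant byte at the lowest address.
Reassemble most-significant byte first: 34 9E D5 B8 → 0x349ED5B8.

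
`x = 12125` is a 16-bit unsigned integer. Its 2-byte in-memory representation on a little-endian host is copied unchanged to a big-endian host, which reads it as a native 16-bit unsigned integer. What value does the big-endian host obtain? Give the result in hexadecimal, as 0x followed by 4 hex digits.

0x5D2F

12125 in 16-bit hexadecimal is 0x2F5D.
Stored little-endian, the bytes at ascending addresses are 5D 2F.
Read back as big-endian, the last byte is least significant, giving 0x5D2F.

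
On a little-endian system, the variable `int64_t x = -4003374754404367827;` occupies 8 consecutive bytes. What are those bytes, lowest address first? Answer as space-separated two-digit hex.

Two's complement of -4003374754404367827 in 64 bits: 4003374754404367827 = 0x378ED820DB09FDD3; invert → 0xC87127DF24F6022C; add 1 → 0xC87127DF24F6022D.
Split into bytes (most-significant first): C8 71 27 DF 24 F6 02 2D.
Little-endian stores the least-significant byte at the lowest address.
So at ascending addresses the bytes are 2D 02 F6 24 DF 27 71 C8.

2D 02 F6 24 DF 27 71 C8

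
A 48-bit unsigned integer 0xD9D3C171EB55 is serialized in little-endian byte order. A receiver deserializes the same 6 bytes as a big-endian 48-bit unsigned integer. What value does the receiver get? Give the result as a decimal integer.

94469714203609

Stored little-endian, the bytes at ascending addresses are 55 EB 71 C1 D3 D9.
Read back as big-endian, the last byte is least significant, giving 0x55EB71C1D3D9.
0x55EB71C1D3D9 = 94469714203609.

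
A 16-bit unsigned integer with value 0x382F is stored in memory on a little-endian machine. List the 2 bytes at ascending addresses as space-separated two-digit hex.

Split into bytes (most-significant first): 38 2F.
Little-endian stores the least-significant byte at the lowest address.
So at ascending addresses the bytes are 2F 38.

2F 38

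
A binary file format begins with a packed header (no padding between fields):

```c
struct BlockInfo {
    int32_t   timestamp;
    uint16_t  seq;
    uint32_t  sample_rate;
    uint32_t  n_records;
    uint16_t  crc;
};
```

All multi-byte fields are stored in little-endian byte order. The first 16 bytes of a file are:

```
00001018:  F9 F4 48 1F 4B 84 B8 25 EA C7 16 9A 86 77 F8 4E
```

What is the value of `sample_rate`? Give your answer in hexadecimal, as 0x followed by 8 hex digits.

0xC7EA25B8

`sample_rate` follows `timestamp` (4 B), `seq` (2 B), so it starts at offset 4 + 2 = 6 and occupies 4 bytes.
Bytes at offsets 6..9: B8 25 EA C7.
In little-endian order the low byte comes first in memory.
Reassemble most-significant byte first: C7 EA 25 B8 → 0xC7EA25B8.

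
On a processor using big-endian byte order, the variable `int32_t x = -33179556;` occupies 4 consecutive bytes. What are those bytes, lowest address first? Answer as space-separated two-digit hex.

Two's complement of -33179556 in 32 bits: 33179556 = 0x01FA47A4; invert → 0xFE05B85B; add 1 → 0xFE05B85C.
Split into bytes (most-significant first): FE 05 B8 5C.
Big-endian: lowest address holds the most-significant byte.
So the memory order matches the most-significant-first order: FE 05 B8 5C.

FE 05 B8 5C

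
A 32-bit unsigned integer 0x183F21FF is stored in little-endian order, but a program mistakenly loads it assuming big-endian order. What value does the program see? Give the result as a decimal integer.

4280368920

Stored little-endian, the bytes at ascending addresses are FF 21 3F 18.
Read back as big-endian, the last byte is least significant, giving 0xFF213F18.
0xFF213F18 = 4280368920.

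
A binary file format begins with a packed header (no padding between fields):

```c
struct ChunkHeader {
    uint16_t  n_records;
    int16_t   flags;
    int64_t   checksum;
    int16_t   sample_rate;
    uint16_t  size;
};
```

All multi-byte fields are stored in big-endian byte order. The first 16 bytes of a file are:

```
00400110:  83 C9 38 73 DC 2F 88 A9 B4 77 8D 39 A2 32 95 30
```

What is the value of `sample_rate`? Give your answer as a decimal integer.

`sample_rate` follows `n_records` (2 B), `flags` (2 B), `checksum` (8 B), so it starts at offset 2 + 2 + 8 = 12 and occupies 2 bytes.
Bytes at offsets 12..13: A2 32.
In big-endian order the high byte comes first in memory.
The bytes are already most-significant first: 0xA232.
Top bit is set, so as a signed 16-bit value this is 0xA232 − 2^16 = -24014.

-24014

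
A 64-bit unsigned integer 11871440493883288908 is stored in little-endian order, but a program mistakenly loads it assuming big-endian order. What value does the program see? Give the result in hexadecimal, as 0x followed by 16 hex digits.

11871440493883288908 in 64-bit hexadecimal is 0xA4BFD43B4A19ED4C.
Stored little-endian, the bytes at ascending addresses are 4C ED 19 4A 3B D4 BF A4.
Read back as big-endian, the last byte is least significant, giving 0x4CED194A3BD4BFA4.

0x4CED194A3BD4BFA4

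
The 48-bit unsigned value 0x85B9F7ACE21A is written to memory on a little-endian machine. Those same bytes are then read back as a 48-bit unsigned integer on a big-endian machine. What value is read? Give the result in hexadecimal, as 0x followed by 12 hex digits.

Stored little-endian, the bytes at ascending addresses are 1A E2 AC F7 B9 85.
Read back as big-endian, the last byte is least significant, giving 0x1AE2ACF7B985.

0x1AE2ACF7B985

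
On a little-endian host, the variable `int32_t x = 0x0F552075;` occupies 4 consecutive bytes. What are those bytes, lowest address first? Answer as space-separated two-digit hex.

Split into bytes (most-significant first): 0F 55 20 75.
In little-endian order the low byte comes first in memory.
So at ascending addresses the bytes are 75 20 55 0F.

75 20 55 0F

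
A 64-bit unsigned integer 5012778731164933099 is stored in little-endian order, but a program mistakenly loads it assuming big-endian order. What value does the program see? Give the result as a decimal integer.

5012778731164933099 in 64-bit hexadecimal is 0x4590F7B278B81BEB.
Stored little-endian, the bytes at ascending addresses are EB 1B B8 78 B2 F7 90 45.
Read back as big-endian, the last byte is least significant, giving 0xEB1BB878B2F79045.
0xEB1BB878B2F79045 = 16941337251822407749.

16941337251822407749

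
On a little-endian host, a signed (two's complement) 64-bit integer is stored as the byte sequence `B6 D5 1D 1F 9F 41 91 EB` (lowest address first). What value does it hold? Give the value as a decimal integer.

-1472323451495787082

Little-endian stores the least-significant byte at the lowest address.
Reassemble most-significant byte first: EB 91 41 9F 1F 1D D5 B6 → 0xEB91419F1F1DD5B6.
Top bit is set, so as a signed 64-bit value this is 0xEB91419F1F1DD5B6 − 2^64 = -1472323451495787082.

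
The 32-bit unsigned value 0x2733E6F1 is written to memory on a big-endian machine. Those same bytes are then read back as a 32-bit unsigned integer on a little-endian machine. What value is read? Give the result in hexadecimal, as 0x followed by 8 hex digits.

0xF1E63327

Stored big-endian, the bytes at ascending addresses are 27 33 E6 F1.
Read back as little-endian, the first byte is least significant, giving 0xF1E63327.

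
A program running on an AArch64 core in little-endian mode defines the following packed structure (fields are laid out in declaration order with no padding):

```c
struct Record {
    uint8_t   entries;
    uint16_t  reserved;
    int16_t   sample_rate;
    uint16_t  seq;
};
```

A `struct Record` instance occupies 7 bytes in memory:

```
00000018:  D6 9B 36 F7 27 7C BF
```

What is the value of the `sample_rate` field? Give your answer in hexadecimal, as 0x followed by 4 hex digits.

0x27F7

`sample_rate` follows `entries` (1 B), `reserved` (2 B), so it starts at offset 1 + 2 = 3 and occupies 2 bytes.
Bytes at offsets 3..4: F7 27.
Little-endian: lowest address holds the least-significant byte.
Reassemble most-significant byte first: 27 F7 → 0x27F7.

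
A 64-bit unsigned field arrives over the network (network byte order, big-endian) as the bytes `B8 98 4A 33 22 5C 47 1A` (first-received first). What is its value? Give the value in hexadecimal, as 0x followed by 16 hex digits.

0xB8984A33225C471A

Big-endian: lowest address holds the most-significant byte.
The bytes are already most-significant first: 0xB8984A33225C471A.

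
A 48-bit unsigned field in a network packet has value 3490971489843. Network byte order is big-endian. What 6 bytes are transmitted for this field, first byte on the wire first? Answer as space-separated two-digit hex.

3490971489843 in hexadecimal, padded to 48 bits, is 0x032CCE1D9633.
Split into bytes (most-significant first): 03 2C CE 1D 96 33.
Big-endian stores the most-significant byte at the lowest address.
So the memory order matches the most-significant-first order: 03 2C CE 1D 96 33.

03 2C CE 1D 96 33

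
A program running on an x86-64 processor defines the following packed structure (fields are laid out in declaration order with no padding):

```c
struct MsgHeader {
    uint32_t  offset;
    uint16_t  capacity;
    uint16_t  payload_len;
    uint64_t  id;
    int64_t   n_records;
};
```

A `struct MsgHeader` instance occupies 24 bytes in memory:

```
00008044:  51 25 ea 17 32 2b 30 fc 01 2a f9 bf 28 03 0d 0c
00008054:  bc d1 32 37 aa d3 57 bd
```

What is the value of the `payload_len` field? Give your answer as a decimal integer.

64560

`payload_len` follows `offset` (4 B), `capacity` (2 B), so it starts at offset 4 + 2 = 6 and occupies 2 bytes.
Bytes at offsets 6..7: 30 FC.
In little-endian order the low byte comes first in memory.
Reassemble most-significant byte first: FC 30 → 0xFC30.
0xFC30 = 64560.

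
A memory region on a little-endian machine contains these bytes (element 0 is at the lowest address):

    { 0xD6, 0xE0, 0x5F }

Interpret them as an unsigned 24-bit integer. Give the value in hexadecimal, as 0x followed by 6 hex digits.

0x5FE0D6

In little-endian order the low byte comes first in memory.
Reassemble most-significant byte first: 5F E0 D6 → 0x5FE0D6.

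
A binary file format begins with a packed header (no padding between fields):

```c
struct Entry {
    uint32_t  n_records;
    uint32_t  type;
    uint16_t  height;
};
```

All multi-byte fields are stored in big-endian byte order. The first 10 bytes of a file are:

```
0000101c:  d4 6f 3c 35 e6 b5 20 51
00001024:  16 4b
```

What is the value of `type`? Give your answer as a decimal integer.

`type` follows `n_records` (4 bytes), so it starts at byte offset 4 and occupies 4 bytes.
Bytes at offsets 4..7: E6 B5 20 51.
Big-endian stores the most-significant byte at the lowest address.
The bytes are already most-significant first: 0xE6B52051.
0xE6B52051 = 3870629969.

3870629969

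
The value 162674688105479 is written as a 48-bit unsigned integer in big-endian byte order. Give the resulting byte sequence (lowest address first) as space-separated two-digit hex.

162674688105479 in hexadecimal, padded to 48 bits, is 0x93F3A6FF9C07.
Split into bytes (most-significant first): 93 F3 A6 FF 9C 07.
Big-endian stores the most-significant byte at the lowest address.
So the memory order matches the most-significant-first order: 93 F3 A6 FF 9C 07.

93 F3 A6 FF 9C 07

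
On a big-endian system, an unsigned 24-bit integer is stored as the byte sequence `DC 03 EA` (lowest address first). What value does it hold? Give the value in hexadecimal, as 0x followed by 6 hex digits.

0xDC03EA

Big-endian: lowest address holds the most-significant byte.
The bytes are already most-significant first: 0xDC03EA.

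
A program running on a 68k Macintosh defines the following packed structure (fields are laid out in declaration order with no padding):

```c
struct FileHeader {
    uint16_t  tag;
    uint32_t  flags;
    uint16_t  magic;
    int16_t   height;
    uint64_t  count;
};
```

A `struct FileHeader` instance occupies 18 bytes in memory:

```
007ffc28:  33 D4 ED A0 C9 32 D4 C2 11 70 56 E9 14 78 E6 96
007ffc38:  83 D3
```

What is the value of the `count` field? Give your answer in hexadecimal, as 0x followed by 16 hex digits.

0x56E91478E69683D3

`count` follows `tag` (2 B), `flags` (4 B), `magic` (2 B), `height` (2 B), so it starts at offset 2 + 4 + 2 + 2 = 10 and occupies 8 bytes.
Bytes at offsets 10..17: 56 E9 14 78 E6 96 83 D3.
Big-endian: lowest address holds the most-significant byte.
The bytes are already most-significant first: 0x56E91478E69683D3.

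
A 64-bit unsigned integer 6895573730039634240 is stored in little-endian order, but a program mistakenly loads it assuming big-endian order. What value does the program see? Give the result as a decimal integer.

4618872348144021855

6895573730039634240 in 64-bit hexadecimal is 0x5FB1FFC5ED871940.
Stored little-endian, the bytes at ascending addresses are 40 19 87 ED C5 FF B1 5F.
Read back as big-endian, the last byte is least significant, giving 0x401987EDC5FFB15F.
0x401987EDC5FFB15F = 4618872348144021855.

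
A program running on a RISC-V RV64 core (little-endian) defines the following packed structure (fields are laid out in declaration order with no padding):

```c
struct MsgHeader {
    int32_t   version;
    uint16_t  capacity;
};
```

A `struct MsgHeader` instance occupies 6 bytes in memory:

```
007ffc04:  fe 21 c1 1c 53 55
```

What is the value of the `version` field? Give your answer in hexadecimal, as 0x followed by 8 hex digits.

`version` is the first field, at byte offset 0, occupying 4 bytes.
Bytes at offsets 0..3: FE 21 C1 1C.
In little-endian order the low byte comes first in memory.
Reassemble most-significant byte first: 1C C1 21 FE → 0x1CC121FE.

0x1CC121FE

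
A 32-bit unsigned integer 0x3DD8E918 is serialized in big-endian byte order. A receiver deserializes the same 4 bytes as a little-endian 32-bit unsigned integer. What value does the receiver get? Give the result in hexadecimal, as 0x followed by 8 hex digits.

0x18E9D83D

Stored big-endian, the bytes at ascending addresses are 3D D8 E9 18.
Read back as little-endian, the first byte is least significant, giving 0x18E9D83D.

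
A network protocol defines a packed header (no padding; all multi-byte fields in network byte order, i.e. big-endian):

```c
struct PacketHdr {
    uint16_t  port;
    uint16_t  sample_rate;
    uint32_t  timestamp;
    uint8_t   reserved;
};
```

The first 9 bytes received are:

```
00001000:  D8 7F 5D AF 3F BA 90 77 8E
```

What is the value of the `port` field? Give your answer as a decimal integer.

`port` is the first field, at byte offset 0, occupying 2 bytes.
Bytes at offsets 0..1: D8 7F.
Big-endian: lowest address holds the most-significant byte.
The bytes are already most-significant first: 0xD87F.
0xD87F = 55423.

55423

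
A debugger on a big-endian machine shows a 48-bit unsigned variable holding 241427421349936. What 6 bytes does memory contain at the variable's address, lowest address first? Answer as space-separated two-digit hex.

DB 93 B3 B0 48 30

241427421349936 in hexadecimal, padded to 48 bits, is 0xDB93B3B04830.
Split into bytes (most-significant first): DB 93 B3 B0 48 30.
In big-endian order the high byte comes first in memory.
So the memory order matches the most-significant-first order: DB 93 B3 B0 48 30.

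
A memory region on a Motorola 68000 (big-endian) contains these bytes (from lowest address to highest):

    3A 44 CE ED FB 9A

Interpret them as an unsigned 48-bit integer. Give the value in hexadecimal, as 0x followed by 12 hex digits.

Big-endian stores the most-significant byte at the lowest address.
The bytes are already most-significant first: 0x3A44CEEDFB9A.

0x3A44CEEDFB9A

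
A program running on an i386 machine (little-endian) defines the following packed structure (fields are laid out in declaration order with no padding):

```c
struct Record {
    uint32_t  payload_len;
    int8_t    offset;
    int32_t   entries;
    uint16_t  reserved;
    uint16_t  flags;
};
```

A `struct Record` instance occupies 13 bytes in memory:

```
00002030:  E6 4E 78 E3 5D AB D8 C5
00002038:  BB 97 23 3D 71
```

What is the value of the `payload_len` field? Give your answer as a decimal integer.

`payload_len` is the first field, at byte offset 0, occupying 4 bytes.
Bytes at offsets 0..3: E6 4E 78 E3.
In little-endian order the low byte comes first in memory.
Reassemble most-significant byte first: E3 78 4E E6 → 0xE3784EE6.
0xE3784EE6 = 3816312550.

3816312550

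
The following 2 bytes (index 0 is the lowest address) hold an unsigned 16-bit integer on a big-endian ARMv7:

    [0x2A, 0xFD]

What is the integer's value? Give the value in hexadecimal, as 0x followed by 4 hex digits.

Big-endian: lowest address holds the most-significant byte.
The bytes are already most-significant first: 0x2AFD.

0x2AFD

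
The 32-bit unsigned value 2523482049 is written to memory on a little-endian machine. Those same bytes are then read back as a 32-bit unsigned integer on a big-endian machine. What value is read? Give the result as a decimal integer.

3242682774

2523482049 in 32-bit hexadecimal is 0x966947C1.
Stored little-endian, the bytes at ascending addresses are C1 47 69 96.
Read back as big-endian, the last byte is least significant, giving 0xC1476996.
0xC1476996 = 3242682774.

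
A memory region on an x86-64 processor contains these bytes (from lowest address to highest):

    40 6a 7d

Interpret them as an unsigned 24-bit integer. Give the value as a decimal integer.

Little-endian: lowest address holds the least-significant byte.
Reassemble most-significant byte first: 7D 6A 40 → 0x7D6A40.
0x7D6A40 = 8219200.

8219200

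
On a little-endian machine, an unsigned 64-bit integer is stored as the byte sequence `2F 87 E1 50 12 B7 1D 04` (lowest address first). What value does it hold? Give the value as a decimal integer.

Little-endian: lowest address holds the least-significant byte.
Reassemble most-significant byte first: 04 1D B7 12 50 E1 87 2F → 0x041DB71250E1872F.
0x041DB71250E1872F = 296594439770572591.

296594439770572591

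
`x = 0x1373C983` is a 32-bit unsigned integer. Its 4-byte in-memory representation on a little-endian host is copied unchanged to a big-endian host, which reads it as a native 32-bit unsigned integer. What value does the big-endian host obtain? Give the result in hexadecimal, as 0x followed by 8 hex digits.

Stored little-endian, the bytes at ascending addresses are 83 C9 73 13.
Read back as big-endian, the last byte is least significant, giving 0x83C97313.

0x83C97313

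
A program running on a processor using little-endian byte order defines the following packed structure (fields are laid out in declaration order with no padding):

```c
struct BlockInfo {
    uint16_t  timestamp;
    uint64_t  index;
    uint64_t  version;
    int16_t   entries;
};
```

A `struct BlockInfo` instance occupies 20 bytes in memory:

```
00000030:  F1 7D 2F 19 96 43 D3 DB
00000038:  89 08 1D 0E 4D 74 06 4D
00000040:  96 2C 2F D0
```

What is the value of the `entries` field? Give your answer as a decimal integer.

-12241

`entries` follows `timestamp` (2 B), `index` (8 B), `version` (8 B), so it starts at offset 2 + 8 + 8 = 18 and occupies 2 bytes.
Bytes at offsets 18..19: 2F D0.
Little-endian: lowest address holds the least-significant byte.
Reassemble most-significant byte first: D0 2F → 0xD02F.
Top bit is set, so as a signed 16-bit value this is 0xD02F − 2^16 = -12241.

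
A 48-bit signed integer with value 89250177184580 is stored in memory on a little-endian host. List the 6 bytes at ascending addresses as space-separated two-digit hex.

44 73 1B 2D 2C 51

89250177184580 in hexadecimal, padded to 48 bits, is 0x512C2D1B7344.
Split into bytes (most-significant first): 51 2C 2D 1B 73 44.
Little-endian stores the least-significant byte at the lowest address.
So at ascending addresses the bytes are 44 73 1B 2D 2C 51.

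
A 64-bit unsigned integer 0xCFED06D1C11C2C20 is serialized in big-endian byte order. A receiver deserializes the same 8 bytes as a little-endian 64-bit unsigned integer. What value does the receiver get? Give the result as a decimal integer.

2318259526950120911

Stored big-endian, the bytes at ascending addresses are CF ED 06 D1 C1 1C 2C 20.
Read back as little-endian, the first byte is least significant, giving 0x202C1CC1D106EDCF.
0x202C1CC1D106EDCF = 2318259526950120911.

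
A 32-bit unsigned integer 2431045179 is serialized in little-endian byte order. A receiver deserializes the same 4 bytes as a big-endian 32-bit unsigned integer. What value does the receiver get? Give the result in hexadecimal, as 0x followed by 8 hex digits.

2431045179 in 32-bit hexadecimal is 0x90E6CE3B.
Stored little-endian, the bytes at ascending addresses are 3B CE E6 90.
Read back as big-endian, the last byte is least significant, giving 0x3BCEE690.

0x3BCEE690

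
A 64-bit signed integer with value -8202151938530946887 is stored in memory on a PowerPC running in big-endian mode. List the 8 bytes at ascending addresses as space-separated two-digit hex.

8E 2C 1A 44 CE 14 D0 B9

Two's complement of -8202151938530946887 in 64 bits: 8202151938530946887 = 0x71D3E5BB31EB2F47; invert → 0x8E2C1A44CE14D0B8; add 1 → 0x8E2C1A44CE14D0B9.
Split into bytes (most-significant first): 8E 2C 1A 44 CE 14 D0 B9.
Big-endian stores the most-significant byte at the lowest address.
So the memory order matches the most-significant-first order: 8E 2C 1A 44 CE 14 D0 B9.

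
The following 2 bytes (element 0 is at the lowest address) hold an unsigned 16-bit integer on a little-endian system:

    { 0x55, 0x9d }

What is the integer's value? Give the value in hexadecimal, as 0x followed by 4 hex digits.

Little-endian: lowest address holds the least-significant byte.
Reassemble most-significant byte first: 9D 55 → 0x9D55.

0x9D55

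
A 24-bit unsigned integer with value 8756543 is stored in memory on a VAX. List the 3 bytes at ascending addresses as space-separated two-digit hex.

3F 9D 85

8756543 in hexadecimal, padded to 24 bits, is 0x859D3F.
Split into bytes (most-significant first): 85 9D 3F.
In little-endian order the low byte comes first in memory.
So at ascending addresses the bytes are 3F 9D 85.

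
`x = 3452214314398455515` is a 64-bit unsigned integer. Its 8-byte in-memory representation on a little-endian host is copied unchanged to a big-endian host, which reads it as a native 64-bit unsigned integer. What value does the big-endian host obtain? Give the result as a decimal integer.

15786873553002620975

3452214314398455515 in 64-bit hexadecimal is 0x2FE8BAA0DA3D16DB.
Stored little-endian, the bytes at ascending addresses are DB 16 3D DA A0 BA E8 2F.
Read back as big-endian, the last byte is least significant, giving 0xDB163DDAA0BAE82F.
0xDB163DDAA0BAE82F = 15786873553002620975.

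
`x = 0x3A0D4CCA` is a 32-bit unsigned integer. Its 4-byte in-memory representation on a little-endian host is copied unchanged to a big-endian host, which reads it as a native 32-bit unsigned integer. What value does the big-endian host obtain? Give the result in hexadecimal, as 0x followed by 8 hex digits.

Stored little-endian, the bytes at ascending addresses are CA 4C 0D 3A.
Read back as big-endian, the last byte is least significant, giving 0xCA4C0D3A.

0xCA4C0D3A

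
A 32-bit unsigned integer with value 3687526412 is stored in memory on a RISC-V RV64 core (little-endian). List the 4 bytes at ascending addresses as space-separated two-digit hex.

3687526412 in hexadecimal, padded to 32 bits, is 0xDBCB300C.
Split into bytes (most-significant first): DB CB 30 0C.
Little-endian: lowest address holds the least-significant byte.
So at ascending addresses the bytes are 0C 30 CB DB.

0C 30 CB DB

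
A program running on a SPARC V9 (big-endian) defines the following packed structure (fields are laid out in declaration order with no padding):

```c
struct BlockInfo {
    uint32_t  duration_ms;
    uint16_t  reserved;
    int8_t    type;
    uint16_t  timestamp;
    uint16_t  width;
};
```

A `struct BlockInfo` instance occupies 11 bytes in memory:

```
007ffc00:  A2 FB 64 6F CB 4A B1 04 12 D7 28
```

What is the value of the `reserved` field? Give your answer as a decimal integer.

`reserved` follows `duration_ms` (4 bytes), so it starts at byte offset 4 and occupies 2 bytes.
Bytes at offsets 4..5: CB 4A.
In big-endian order the high byte comes first in memory.
The bytes are already most-significant first: 0xCB4A.
0xCB4A = 52042.

52042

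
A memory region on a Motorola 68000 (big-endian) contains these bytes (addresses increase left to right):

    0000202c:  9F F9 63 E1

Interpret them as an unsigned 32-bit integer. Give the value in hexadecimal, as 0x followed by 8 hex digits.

0x9FF963E1

In big-endian order the high byte comes first in memory.
The bytes are already most-significant first: 0x9FF963E1.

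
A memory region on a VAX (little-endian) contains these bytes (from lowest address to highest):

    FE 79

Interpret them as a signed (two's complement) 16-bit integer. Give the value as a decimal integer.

31230

In little-endian order the low byte comes first in memory.
Reassemble most-significant byte first: 79 FE → 0x79FE.
0x79FE = 31230.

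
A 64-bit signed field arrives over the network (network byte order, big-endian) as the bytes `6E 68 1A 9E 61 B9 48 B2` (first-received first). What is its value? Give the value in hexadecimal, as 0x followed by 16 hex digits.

Big-endian: lowest address holds the most-significant byte.
The bytes are already most-significant first: 0x6E681A9E61B948B2.

0x6E681A9E61B948B2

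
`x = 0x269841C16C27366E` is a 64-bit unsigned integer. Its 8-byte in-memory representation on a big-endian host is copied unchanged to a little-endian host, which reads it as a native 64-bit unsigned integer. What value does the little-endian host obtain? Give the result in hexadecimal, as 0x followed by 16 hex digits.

Stored big-endian, the bytes at ascending addresses are 26 98 41 C1 6C 27 36 6E.
Read back as little-endian, the first byte is least significant, giving 0x6E36276CC1419826.

0x6E36276CC1419826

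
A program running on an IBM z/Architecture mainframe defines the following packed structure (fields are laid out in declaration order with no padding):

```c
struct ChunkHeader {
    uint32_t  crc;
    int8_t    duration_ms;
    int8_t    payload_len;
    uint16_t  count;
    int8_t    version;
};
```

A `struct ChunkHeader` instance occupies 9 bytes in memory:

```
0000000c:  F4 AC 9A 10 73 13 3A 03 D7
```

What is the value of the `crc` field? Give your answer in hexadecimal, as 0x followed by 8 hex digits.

`crc` is the first field, at byte offset 0, occupying 4 bytes.
Bytes at offsets 0..3: F4 AC 9A 10.
Big-endian stores the most-significant byte at the lowest address.
The bytes are already most-significant first: 0xF4AC9A10.

0xF4AC9A10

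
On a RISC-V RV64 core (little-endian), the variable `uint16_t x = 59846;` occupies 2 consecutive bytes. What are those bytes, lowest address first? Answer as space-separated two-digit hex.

59846 in hexadecimal, padded to 16 bits, is 0xE9C6.
Split into bytes (most-significant first): E9 C6.
In little-endian order the low byte comes first in memory.
So at ascending addresses the bytes are C6 E9.

C6 E9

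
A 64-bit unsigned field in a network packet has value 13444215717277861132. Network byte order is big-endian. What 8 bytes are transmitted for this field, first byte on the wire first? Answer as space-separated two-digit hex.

13444215717277861132 in hexadecimal, padded to 64 bits, is 0xBA9372F6E012050C.
Split into bytes (most-significant first): BA 93 72 F6 E0 12 05 0C.
In big-endian order the high byte comes first in memory.
So the memory order matches the most-significant-first order: BA 93 72 F6 E0 12 05 0C.

BA 93 72 F6 E0 12 05 0C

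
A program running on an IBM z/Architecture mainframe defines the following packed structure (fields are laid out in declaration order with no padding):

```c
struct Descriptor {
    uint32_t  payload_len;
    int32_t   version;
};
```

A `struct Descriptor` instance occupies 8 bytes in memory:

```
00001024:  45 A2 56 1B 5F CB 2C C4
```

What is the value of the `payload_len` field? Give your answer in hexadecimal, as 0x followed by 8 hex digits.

`payload_len` is the first field, at byte offset 0, occupying 4 bytes.
Bytes at offsets 0..3: 45 A2 56 1B.
Big-endian stores the most-significant byte at the lowest address.
The bytes are already most-significant first: 0x45A2561B.

0x45A2561B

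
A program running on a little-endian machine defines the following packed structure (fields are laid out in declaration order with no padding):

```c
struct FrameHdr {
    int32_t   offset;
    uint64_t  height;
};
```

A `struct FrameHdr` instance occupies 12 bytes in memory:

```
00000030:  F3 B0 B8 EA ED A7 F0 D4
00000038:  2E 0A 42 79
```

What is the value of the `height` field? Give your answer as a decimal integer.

8737557423309498349

`height` follows `offset` (4 bytes), so it starts at byte offset 4 and occupies 8 bytes.
Bytes at offsets 4..11: ED A7 F0 D4 2E 0A 42 79.
In little-endian order the low byte comes first in memory.
Reassemble most-significant byte first: 79 42 0A 2E D4 F0 A7 ED → 0x79420A2ED4F0A7ED.
0x79420A2ED4F0A7ED = 8737557423309498349.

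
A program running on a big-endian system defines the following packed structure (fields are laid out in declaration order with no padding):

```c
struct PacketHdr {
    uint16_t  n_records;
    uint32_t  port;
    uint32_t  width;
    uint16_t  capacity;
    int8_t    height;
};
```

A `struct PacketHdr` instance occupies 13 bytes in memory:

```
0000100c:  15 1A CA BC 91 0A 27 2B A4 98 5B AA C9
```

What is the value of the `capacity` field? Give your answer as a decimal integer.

`capacity` follows `n_records` (2 B), `port` (4 B), `width` (4 B), so it starts at offset 2 + 4 + 4 = 10 and occupies 2 bytes.
Bytes at offsets 10..11: 5B AA.
Big-endian stores the most-significant byte at the lowest address.
The bytes are already most-significant first: 0x5BAA.
0x5BAA = 23466.

23466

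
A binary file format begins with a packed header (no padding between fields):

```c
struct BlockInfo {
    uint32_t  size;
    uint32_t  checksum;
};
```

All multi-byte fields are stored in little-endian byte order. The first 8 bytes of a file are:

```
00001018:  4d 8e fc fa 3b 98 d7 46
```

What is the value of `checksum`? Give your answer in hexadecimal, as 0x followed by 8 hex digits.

0x46D7983B

`checksum` follows `size` (4 bytes), so it starts at byte offset 4 and occupies 4 bytes.
Bytes at offsets 4..7: 3B 98 D7 46.
Little-endian stores the least-significant byte at the lowest address.
Reassemble most-significant byte first: 46 D7 98 3B → 0x46D7983B.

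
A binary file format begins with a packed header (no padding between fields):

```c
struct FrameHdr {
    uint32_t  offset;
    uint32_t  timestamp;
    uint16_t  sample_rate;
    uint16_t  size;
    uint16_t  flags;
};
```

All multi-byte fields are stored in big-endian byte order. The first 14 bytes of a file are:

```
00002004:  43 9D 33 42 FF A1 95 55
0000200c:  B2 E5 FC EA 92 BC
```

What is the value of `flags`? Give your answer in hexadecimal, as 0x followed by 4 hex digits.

`flags` follows `offset` (4 B), `timestamp` (4 B), `sample_rate` (2 B), `size` (2 B), so it starts at offset 4 + 4 + 2 + 2 = 12 and occupies 2 bytes.
Bytes at offsets 12..13: 92 BC.
Big-endian: lowest address holds the most-significant byte.
The bytes are already most-significant first: 0x92BC.

0x92BC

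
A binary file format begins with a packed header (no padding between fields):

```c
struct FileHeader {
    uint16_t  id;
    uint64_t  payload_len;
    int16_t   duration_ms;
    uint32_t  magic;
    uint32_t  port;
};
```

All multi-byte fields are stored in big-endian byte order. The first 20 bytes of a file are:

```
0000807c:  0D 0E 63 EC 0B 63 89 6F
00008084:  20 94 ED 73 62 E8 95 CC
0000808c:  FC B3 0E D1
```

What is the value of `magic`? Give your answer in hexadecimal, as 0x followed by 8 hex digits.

0x62E895CC

`magic` follows `id` (2 B), `payload_len` (8 B), `duration_ms` (2 B), so it starts at offset 2 + 8 + 2 = 12 and occupies 4 bytes.
Bytes at offsets 12..15: 62 E8 95 CC.
Big-endian: lowest address holds the most-significant byte.
The bytes are already most-significant first: 0x62E895CC.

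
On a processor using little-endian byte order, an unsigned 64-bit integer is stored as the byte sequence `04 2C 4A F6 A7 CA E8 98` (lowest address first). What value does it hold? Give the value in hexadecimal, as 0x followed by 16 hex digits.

0x98E8CAA7F64A2C04

Little-endian stores the least-significant byte at the lowest address.
Reassemble most-significant byte first: 98 E8 CA A7 F6 4A 2C 04 → 0x98E8CAA7F64A2C04.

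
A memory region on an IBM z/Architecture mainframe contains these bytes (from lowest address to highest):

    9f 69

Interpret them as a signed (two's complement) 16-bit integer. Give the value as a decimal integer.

-24727

Big-endian stores the most-significant byte at the lowest address.
The bytes are already most-significant first: 0x9F69.
Top bit is set, so as a signed 16-bit value this is 0x9F69 − 2^16 = -24727.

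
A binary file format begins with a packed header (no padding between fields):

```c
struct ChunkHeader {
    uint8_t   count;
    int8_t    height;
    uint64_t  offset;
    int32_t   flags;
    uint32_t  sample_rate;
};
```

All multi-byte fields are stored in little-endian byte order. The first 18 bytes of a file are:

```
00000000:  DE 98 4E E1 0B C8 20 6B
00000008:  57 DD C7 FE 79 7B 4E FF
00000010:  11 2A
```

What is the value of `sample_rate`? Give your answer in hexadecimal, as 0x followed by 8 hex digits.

`sample_rate` follows `count` (1 B), `height` (1 B), `offset` (8 B), `flags` (4 B), so it starts at offset 1 + 1 + 8 + 4 = 14 and occupies 4 bytes.
Bytes at offsets 14..17: 4E FF 11 2A.
In little-endian order the low byte comes first in memory.
Reassemble most-significant byte first: 2A 11 FF 4E → 0x2A11FF4E.

0x2A11FF4E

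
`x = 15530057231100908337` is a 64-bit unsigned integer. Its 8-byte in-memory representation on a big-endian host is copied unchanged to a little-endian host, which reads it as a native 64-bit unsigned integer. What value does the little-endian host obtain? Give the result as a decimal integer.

15530057231100908337 in 64-bit hexadecimal is 0xD785D8C519419331.
Stored big-endian, the bytes at ascending addresses are D7 85 D8 C5 19 41 93 31.
Read back as little-endian, the first byte is least significant, giving 0x31934119C5D885D7.
0x31934119C5D885D7 = 3572270508384224727.

3572270508384224727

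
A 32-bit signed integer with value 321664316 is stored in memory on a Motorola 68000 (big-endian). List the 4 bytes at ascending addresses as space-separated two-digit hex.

321664316 in hexadecimal, padded to 32 bits, is 0x132C353C.
Split into bytes (most-significant first): 13 2C 35 3C.
In big-endian order the high byte comes first in memory.
So the memory order matches the most-significant-first order: 13 2C 35 3C.

13 2C 35 3C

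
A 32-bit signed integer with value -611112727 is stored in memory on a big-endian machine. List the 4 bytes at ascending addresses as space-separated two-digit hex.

DB 93 28 E9

Two's complement of -611112727 in 32 bits: 611112727 = 0x246CD717; invert → 0xDB9328E8; add 1 → 0xDB9328E9.
Split into bytes (most-significant first): DB 93 28 E9.
Big-endian: lowest address holds the most-significant byte.
So the memory order matches the most-significant-first order: DB 93 28 E9.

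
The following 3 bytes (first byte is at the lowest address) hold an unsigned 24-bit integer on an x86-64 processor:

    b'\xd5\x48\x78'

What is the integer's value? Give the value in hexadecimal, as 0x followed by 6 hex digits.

0x7848D5

Little-endian: lowest address holds the least-significant byte.
Reassemble most-significant byte first: 78 48 D5 → 0x7848D5.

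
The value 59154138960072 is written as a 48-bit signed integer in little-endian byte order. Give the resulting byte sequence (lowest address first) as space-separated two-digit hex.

59154138960072 in hexadecimal, padded to 48 bits, is 0x35CCE57090C8.
Split into bytes (most-significant first): 35 CC E5 70 90 C8.
Little-endian: lowest address holds the least-significant byte.
So at ascending addresses the bytes are C8 90 70 E5 CC 35.

C8 90 70 E5 CC 35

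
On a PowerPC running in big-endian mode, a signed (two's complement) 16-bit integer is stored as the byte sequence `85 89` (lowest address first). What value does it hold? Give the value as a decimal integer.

-31351

In big-endian order the high byte comes first in memory.
The bytes are already most-significant first: 0x8589.
Top bit is set, so as a signed 16-bit value this is 0x8589 − 2^16 = -31351.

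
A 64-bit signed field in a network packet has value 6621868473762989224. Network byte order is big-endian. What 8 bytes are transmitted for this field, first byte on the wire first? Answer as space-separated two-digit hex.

6621868473762989224 in hexadecimal, padded to 64 bits, is 0x5BE59A4AF00044A8.
Split into bytes (most-significant first): 5B E5 9A 4A F0 00 44 A8.
Big-endian stores the most-significant byte at the lowest address.
So the memory order matches the most-significant-first order: 5B E5 9A 4A F0 00 44 A8.

5B E5 9A 4A F0 00 44 A8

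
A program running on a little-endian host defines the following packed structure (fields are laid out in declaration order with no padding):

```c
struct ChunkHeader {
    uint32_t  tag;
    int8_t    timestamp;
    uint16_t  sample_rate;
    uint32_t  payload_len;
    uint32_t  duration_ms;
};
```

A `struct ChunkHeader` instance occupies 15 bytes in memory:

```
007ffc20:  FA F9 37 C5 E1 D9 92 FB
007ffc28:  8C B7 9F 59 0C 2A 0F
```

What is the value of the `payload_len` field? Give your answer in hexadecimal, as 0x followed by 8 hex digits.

`payload_len` follows `tag` (4 B), `timestamp` (1 B), `sample_rate` (2 B), so it starts at offset 4 + 1 + 2 = 7 and occupies 4 bytes.
Bytes at offsets 7..10: FB 8C B7 9F.
In little-endian order the low byte comes first in memory.
Reassemble most-significant byte first: 9F B7 8C FB → 0x9FB78CFB.

0x9FB78CFB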